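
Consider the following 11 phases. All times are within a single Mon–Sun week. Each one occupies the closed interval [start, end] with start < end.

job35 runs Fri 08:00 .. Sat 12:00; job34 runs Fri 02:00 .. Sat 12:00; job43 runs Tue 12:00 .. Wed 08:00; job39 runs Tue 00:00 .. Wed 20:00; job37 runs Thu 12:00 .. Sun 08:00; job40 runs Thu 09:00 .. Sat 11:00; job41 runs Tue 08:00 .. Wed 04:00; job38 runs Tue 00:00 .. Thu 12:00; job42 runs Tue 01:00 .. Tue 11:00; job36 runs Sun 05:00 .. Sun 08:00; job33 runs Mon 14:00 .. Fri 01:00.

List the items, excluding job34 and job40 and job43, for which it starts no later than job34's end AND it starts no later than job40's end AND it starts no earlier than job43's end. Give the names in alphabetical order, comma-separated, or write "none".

job35, job37

Conditions: its start is no later than job34's end (X.start <= Sat 12:00) AND its start is no later than job40's end (X.start <= Sat 11:00) AND its start is no earlier than job43's end (X.start >= Wed 08:00).
job33: start Mon 14:00 <= Sat 12:00? ✓; start Mon 14:00 <= Sat 11:00? ✓; start Mon 14:00 >= Wed 08:00? ✗ → no.
job35: start Fri 08:00 <= Sat 12:00? ✓; start Fri 08:00 <= Sat 11:00? ✓; start Fri 08:00 >= Wed 08:00? ✓ → yes.
job36: start Sun 05:00 <= Sat 12:00? ✗; start Sun 05:00 <= Sat 11:00? ✗; start Sun 05:00 >= Wed 08:00? ✓ → no.
job37: start Thu 12:00 <= Sat 12:00? ✓; start Thu 12:00 <= Sat 11:00? ✓; start Thu 12:00 >= Wed 08:00? ✓ → yes.
job38: start Tue 00:00 <= Sat 12:00? ✓; start Tue 00:00 <= Sat 11:00? ✓; start Tue 00:00 >= Wed 08:00? ✗ → no.
job39: start Tue 00:00 <= Sat 12:00? ✓; start Tue 00:00 <= Sat 11:00? ✓; start Tue 00:00 >= Wed 08:00? ✗ → no.
job41: start Tue 08:00 <= Sat 12:00? ✓; start Tue 08:00 <= Sat 11:00? ✓; start Tue 08:00 >= Wed 08:00? ✗ → no.
job42: start Tue 01:00 <= Sat 12:00? ✓; start Tue 01:00 <= Sat 11:00? ✓; start Tue 01:00 >= Wed 08:00? ✗ → no.
Result: job35, job37.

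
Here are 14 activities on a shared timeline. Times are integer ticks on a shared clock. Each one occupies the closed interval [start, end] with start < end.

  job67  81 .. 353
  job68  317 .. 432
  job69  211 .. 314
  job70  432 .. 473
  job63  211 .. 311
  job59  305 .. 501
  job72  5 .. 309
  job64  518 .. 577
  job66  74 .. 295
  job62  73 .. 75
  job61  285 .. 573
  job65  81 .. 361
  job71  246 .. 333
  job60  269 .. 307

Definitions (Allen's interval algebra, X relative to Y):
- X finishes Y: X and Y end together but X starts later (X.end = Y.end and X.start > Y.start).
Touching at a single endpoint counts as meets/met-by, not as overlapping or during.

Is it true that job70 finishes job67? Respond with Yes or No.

job70 = [432, 473], job67 = [81, 353].
Actual relation of job70 to job67: after.
Asked whether 'finishes' holds → No.

No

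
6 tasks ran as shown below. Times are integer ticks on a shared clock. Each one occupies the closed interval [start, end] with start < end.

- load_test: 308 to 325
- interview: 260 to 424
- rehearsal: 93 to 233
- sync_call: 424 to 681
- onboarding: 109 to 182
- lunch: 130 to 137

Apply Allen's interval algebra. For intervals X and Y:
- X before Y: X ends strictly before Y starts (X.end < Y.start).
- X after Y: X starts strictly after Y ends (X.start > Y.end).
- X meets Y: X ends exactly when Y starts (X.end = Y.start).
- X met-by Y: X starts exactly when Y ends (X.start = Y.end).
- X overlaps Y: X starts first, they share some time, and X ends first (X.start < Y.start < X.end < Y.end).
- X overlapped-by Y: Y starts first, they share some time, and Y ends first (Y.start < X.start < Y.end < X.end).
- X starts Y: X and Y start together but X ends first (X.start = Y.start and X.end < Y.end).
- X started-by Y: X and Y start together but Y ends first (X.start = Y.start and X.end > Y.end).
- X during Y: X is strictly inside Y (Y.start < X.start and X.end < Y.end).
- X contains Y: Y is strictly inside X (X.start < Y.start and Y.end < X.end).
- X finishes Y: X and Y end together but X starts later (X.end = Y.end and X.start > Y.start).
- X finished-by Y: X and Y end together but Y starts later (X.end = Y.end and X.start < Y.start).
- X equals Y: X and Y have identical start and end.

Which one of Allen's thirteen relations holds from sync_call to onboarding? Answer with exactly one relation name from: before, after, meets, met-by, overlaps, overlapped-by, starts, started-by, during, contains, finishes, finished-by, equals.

after

sync_call = [424, 681]; onboarding = [109, 182].
Compare endpoints: sync_call.start > onboarding.start, sync_call.start > onboarding.end, sync_call.end > onboarding.start, sync_call.end > onboarding.end.
That pattern is 'after'.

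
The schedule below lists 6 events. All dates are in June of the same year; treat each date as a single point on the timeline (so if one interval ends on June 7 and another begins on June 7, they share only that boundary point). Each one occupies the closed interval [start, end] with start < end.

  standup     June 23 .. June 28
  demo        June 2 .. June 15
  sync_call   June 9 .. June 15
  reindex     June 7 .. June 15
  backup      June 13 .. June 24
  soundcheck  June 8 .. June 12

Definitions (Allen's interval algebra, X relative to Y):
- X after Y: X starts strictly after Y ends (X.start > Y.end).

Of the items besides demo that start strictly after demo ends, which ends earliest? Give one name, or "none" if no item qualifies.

Target demo = [June 2, June 15].
backup [June 13, June 24] → overlapped-by → excluded.
reindex [June 7, June 15] → finishes → excluded.
soundcheck [June 8, June 12] → during → excluded.
standup [June 23, June 28] → after → candidate.
sync_call [June 9, June 15] → finishes → excluded.
Among candidates, earliest end is June 28 → standup.

standup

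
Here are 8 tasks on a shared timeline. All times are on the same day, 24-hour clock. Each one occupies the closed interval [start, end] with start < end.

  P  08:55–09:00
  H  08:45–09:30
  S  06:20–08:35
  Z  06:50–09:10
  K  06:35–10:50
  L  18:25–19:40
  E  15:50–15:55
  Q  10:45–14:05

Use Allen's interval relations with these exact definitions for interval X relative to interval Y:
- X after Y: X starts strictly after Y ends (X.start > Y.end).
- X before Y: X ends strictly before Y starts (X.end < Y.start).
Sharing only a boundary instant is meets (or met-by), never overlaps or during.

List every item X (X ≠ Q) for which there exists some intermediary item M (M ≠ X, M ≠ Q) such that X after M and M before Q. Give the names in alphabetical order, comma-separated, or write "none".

E, H, L, P

Target Q = [10:45, 14:05].
Intermediaries M with M before Q: H, P, S, Z.
Via H — items with X after H: E, L.
Via P — items with X after P: E, L.
Via S — items with X after S: E, H, L, P.
Via Z — items with X after Z: E, L.
Union: E, H, L, P.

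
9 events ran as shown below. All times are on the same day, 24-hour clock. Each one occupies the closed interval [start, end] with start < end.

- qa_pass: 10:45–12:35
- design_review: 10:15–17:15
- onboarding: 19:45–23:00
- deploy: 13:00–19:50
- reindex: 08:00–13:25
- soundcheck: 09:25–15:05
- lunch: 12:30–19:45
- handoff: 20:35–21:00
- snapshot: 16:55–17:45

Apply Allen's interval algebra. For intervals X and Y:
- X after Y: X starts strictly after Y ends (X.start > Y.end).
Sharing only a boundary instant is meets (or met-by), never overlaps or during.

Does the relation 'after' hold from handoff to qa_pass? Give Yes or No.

handoff = [20:35, 21:00], qa_pass = [10:45, 12:35].
Actual relation of handoff to qa_pass: after.
Asked whether 'after' holds → Yes.

Yes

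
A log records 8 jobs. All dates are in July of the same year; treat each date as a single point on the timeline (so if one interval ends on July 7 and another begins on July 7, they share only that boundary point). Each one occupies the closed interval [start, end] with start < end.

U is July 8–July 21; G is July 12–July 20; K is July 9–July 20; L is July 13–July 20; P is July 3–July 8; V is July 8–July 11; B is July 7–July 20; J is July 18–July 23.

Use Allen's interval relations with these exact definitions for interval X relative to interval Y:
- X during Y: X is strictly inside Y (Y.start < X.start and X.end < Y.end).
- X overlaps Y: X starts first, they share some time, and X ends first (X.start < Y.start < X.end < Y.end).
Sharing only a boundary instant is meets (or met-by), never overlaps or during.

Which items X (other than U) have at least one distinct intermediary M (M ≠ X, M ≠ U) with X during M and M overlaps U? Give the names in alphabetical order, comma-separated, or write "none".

Target U = [July 8, July 21].
Intermediaries M with M overlaps U: B.
Via B — items with X during B: V.
Union: V.

V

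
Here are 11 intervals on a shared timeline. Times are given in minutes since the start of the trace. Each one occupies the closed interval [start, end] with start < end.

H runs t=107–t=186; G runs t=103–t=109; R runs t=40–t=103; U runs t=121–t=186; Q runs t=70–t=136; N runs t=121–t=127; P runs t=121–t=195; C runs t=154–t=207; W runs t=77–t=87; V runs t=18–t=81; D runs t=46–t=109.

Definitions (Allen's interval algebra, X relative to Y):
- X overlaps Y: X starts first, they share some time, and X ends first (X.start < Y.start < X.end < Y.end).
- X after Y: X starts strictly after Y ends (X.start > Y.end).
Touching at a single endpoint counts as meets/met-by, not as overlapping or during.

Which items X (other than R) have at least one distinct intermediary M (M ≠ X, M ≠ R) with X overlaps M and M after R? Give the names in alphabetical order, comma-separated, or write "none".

D, G, H, P, Q, U

Target R = [t=40, t=103].
Intermediaries M with M after R: C, H, N, P, U.
Via C — items with X overlaps C: H, P, U.
Via H — items with X overlaps H: D, G, Q.
Via N — items with X overlaps N: none.
Via P — items with X overlaps P: H, Q.
Via U — items with X overlaps U: Q.
Union: D, G, H, P, Q, U.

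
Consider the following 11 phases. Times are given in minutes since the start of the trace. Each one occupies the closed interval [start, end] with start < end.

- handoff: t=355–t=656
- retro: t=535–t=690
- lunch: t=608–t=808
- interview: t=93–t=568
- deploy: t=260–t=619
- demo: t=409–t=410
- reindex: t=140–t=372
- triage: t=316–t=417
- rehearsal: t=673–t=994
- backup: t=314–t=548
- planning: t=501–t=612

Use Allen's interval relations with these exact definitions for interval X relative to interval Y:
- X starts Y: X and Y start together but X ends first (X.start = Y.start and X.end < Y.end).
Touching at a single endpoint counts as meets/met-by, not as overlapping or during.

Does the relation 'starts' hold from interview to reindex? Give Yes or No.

No

interview = [t=93, t=568], reindex = [t=140, t=372].
Actual relation of interview to reindex: contains.
Asked whether 'starts' holds → No.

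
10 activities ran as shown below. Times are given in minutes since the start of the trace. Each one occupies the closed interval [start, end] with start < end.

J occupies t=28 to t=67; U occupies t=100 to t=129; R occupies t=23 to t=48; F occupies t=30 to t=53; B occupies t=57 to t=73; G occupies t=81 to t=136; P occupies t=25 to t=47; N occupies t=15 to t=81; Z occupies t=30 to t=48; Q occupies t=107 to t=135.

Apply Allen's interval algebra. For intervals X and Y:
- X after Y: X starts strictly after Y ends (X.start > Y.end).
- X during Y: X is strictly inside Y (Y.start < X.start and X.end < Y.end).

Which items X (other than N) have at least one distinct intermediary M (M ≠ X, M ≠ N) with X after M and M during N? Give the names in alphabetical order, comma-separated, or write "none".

Target N = [t=15, t=81].
Intermediaries M with M during N: B, F, J, P, R, Z.
Via B — items with X after B: G, Q, U.
Via F — items with X after F: B, G, Q, U.
Via J — items with X after J: G, Q, U.
Via P — items with X after P: B, G, Q, U.
Via R — items with X after R: B, G, Q, U.
Via Z — items with X after Z: B, G, Q, U.
Union: B, G, Q, U.

B, G, Q, U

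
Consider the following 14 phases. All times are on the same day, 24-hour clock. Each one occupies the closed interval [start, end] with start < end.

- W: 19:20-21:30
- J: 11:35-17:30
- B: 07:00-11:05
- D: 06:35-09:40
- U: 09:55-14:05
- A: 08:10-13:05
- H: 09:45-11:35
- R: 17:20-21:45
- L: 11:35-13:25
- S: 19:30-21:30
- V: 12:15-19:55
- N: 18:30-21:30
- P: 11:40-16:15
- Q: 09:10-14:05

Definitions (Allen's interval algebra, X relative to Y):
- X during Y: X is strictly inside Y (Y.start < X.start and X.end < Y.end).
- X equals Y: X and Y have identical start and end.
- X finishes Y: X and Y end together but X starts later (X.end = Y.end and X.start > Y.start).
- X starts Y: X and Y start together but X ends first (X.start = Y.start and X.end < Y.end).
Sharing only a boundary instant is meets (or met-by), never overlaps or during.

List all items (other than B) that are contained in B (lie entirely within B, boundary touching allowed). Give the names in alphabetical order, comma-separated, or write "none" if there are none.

none

Target B = [07:00, 11:05].
A [08:10, 13:05] → overlapped-by → no.
D [06:35, 09:40] → overlaps → no.
H [09:45, 11:35] → overlapped-by → no.
J [11:35, 17:30] → after → no.
L [11:35, 13:25] → after → no.
N [18:30, 21:30] → after → no.
P [11:40, 16:15] → after → no.
Q [09:10, 14:05] → overlapped-by → no.
R [17:20, 21:45] → after → no.
S [19:30, 21:30] → after → no.
U [09:55, 14:05] → overlapped-by → no.
V [12:15, 19:55] → after → no.
W [19:20, 21:30] → after → no.
Result: none.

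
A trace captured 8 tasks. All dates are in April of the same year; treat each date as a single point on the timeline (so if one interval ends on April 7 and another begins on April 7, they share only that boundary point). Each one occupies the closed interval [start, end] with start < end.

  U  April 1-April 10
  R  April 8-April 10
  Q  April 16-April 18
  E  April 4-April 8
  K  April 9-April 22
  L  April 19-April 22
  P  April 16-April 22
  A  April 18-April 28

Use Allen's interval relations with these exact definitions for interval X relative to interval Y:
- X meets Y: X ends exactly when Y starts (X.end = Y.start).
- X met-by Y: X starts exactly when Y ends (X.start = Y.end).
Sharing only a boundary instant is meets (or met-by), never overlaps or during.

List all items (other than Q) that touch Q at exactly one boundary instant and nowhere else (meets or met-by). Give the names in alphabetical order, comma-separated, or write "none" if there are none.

Target Q = [April 16, April 18].
A [April 18, April 28] → met-by → yes.
E [April 4, April 8] → before → no.
K [April 9, April 22] → contains → no.
L [April 19, April 22] → after → no.
P [April 16, April 22] → started-by → no.
R [April 8, April 10] → before → no.
U [April 1, April 10] → before → no.
Result: A.

A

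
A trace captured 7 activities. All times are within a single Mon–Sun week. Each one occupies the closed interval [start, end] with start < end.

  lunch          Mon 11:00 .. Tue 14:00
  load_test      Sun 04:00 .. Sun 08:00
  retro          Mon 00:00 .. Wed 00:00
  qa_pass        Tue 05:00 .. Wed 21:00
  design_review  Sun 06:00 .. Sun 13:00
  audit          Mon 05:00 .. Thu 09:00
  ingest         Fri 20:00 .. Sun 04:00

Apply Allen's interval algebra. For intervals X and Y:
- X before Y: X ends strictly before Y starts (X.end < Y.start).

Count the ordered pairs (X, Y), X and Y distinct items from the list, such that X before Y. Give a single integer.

13

Checking all 42 ordered pairs for relation 'before'; matching pairs in alphabetical order:
(audit, design_review): audit before design_review ✓
(audit, ingest): audit before ingest ✓
(audit, load_test): audit before load_test ✓
(ingest, design_review): ingest before design_review ✓
(lunch, design_review): lunch before design_review ✓
(lunch, ingest): lunch before ingest ✓
(lunch, load_test): lunch before load_test ✓
(qa_pass, design_review): qa_pass before design_review ✓
(qa_pass, ingest): qa_pass before ingest ✓
(qa_pass, load_test): qa_pass before load_test ✓
(retro, design_review): retro before design_review ✓
(retro, ingest): retro before ingest ✓
(retro, load_test): retro before load_test ✓
Count: 13.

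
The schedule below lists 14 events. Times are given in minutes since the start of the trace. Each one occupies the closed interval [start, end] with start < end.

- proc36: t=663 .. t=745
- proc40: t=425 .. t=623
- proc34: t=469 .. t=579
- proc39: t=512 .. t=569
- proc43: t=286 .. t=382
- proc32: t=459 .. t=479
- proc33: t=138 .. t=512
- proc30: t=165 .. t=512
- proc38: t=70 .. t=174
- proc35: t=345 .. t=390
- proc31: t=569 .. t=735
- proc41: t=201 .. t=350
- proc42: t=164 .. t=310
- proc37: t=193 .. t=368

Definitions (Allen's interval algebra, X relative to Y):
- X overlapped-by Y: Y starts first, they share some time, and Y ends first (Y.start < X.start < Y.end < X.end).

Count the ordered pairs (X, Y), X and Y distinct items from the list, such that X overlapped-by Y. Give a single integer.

20

Checking all 182 ordered pairs for relation 'overlapped-by'; matching pairs in alphabetical order:
(proc30, proc38): proc30 overlapped-by proc38 ✓
(proc30, proc42): proc30 overlapped-by proc42 ✓
(proc31, proc34): proc31 overlapped-by proc34 ✓
(proc31, proc40): proc31 overlapped-by proc40 ✓
(proc33, proc38): proc33 overlapped-by proc38 ✓
(proc34, proc30): proc34 overlapped-by proc30 ✓
(proc34, proc32): proc34 overlapped-by proc32 ✓
(proc34, proc33): proc34 overlapped-by proc33 ✓
(proc35, proc37): proc35 overlapped-by proc37 ✓
(proc35, proc41): proc35 overlapped-by proc41 ✓
(proc35, proc43): proc35 overlapped-by proc43 ✓
(proc36, proc31): proc36 overlapped-by proc31 ✓
(proc37, proc42): proc37 overlapped-by proc42 ✓
(proc40, proc30): proc40 overlapped-by proc30 ✓
(proc40, proc33): proc40 overlapped-by proc33 ✓
(proc41, proc42): proc41 overlapped-by proc42 ✓
(proc42, proc38): proc42 overlapped-by proc38 ✓
(proc43, proc37): proc43 overlapped-by proc37 ✓
(proc43, proc41): proc43 overlapped-by proc41 ✓
(proc43, proc42): proc43 overlapped-by proc42 ✓
Count: 20.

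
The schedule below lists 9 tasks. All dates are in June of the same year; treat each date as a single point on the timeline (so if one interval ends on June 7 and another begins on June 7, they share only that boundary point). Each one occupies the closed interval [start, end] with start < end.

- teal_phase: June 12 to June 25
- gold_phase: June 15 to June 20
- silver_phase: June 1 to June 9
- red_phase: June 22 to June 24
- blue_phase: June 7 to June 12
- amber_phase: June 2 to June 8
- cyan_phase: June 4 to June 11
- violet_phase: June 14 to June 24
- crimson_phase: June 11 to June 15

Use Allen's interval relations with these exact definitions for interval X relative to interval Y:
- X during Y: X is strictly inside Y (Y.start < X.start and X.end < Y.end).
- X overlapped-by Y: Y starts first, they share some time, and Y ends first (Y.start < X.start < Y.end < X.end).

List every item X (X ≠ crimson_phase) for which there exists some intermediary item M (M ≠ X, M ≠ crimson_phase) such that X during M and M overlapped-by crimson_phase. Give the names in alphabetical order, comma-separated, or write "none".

gold_phase, red_phase, violet_phase

Target crimson_phase = [June 11, June 15].
Intermediaries M with M overlapped-by crimson_phase: teal_phase, violet_phase.
Via teal_phase — items with X during teal_phase: gold_phase, red_phase, violet_phase.
Via violet_phase — items with X during violet_phase: gold_phase.
Union: gold_phase, red_phase, violet_phase.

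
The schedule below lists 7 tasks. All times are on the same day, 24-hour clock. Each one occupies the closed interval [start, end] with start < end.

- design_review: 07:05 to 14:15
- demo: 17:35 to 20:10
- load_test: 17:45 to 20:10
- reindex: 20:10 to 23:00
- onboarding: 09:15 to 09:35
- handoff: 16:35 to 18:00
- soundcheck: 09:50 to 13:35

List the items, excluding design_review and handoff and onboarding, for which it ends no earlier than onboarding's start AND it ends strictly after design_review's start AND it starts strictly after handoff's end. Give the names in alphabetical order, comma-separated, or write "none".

Conditions: its end is no earlier than onboarding's start (X.end >= 09:15) AND its end is strictly after design_review's start (X.end > 07:05) AND its start is strictly after handoff's end (X.start > 18:00).
demo: end 20:10 >= 09:15? ✓; end 20:10 > 07:05? ✓; start 17:35 > 18:00? ✗ → no.
load_test: end 20:10 >= 09:15? ✓; end 20:10 > 07:05? ✓; start 17:45 > 18:00? ✗ → no.
reindex: end 23:00 >= 09:15? ✓; end 23:00 > 07:05? ✓; start 20:10 > 18:00? ✓ → yes.
soundcheck: end 13:35 >= 09:15? ✓; end 13:35 > 07:05? ✓; start 09:50 > 18:00? ✗ → no.
Result: reindex.

reindex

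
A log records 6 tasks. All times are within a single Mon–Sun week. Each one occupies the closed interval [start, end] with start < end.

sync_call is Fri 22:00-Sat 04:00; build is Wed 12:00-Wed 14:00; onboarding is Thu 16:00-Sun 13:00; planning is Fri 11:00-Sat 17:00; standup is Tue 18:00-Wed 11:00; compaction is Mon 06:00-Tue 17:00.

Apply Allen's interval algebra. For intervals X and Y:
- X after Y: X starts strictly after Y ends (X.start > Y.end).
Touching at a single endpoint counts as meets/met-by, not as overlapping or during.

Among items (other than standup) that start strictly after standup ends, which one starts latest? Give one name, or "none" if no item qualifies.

Target standup = [Tue 18:00, Wed 11:00].
build [Wed 12:00, Wed 14:00] → after → candidate.
compaction [Mon 06:00, Tue 17:00] → before → excluded.
onboarding [Thu 16:00, Sun 13:00] → after → candidate.
planning [Fri 11:00, Sat 17:00] → after → candidate.
sync_call [Fri 22:00, Sat 04:00] → after → candidate.
Among candidates, latest start is Fri 22:00 → sync_call.

sync_call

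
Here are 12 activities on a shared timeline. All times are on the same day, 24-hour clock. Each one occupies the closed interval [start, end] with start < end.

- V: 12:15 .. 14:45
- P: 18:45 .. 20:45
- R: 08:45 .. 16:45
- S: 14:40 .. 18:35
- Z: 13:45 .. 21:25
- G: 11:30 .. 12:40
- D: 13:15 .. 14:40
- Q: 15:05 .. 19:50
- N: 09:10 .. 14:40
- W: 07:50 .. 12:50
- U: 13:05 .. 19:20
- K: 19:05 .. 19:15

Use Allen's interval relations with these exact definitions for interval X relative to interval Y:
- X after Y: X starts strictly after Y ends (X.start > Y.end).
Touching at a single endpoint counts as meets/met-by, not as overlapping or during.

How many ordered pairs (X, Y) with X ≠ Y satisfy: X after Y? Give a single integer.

Checking all 132 ordered pairs for relation 'after'; matching pairs in alphabetical order:
(D, G): D after G ✓
(D, W): D after W ✓
(K, D): K after D ✓
(K, G): K after G ✓
(K, N): K after N ✓
(K, R): K after R ✓
(K, S): K after S ✓
(K, V): K after V ✓
(K, W): K after W ✓
(P, D): P after D ✓
(P, G): P after G ✓
(P, N): P after N ✓
(P, R): P after R ✓
(P, S): P after S ✓
(P, V): P after V ✓
(P, W): P after W ✓
(Q, D): Q after D ✓
(Q, G): Q after G ✓
(Q, N): Q after N ✓
(Q, V): Q after V ✓
(Q, W): Q after W ✓
(S, G): S after G ✓
(S, W): S after W ✓
(U, G): U after G ✓
... plus 3 further pairs not listed.
Count: 27.

27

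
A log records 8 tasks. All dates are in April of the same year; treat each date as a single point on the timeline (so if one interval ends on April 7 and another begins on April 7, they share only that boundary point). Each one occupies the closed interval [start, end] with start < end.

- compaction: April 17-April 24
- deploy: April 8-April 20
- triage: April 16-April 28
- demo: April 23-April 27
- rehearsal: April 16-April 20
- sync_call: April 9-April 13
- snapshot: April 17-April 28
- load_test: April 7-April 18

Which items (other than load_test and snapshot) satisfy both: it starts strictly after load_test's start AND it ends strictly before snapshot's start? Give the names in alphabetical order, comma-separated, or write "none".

Conditions: its start is strictly after load_test's start (X.start > April 7) AND its end is strictly before snapshot's start (X.end < April 17).
compaction: start April 17 > April 7? ✓; end April 24 < April 17? ✗ → no.
demo: start April 23 > April 7? ✓; end April 27 < April 17? ✗ → no.
deploy: start April 8 > April 7? ✓; end April 20 < April 17? ✗ → no.
rehearsal: start April 16 > April 7? ✓; end April 20 < April 17? ✗ → no.
sync_call: start April 9 > April 7? ✓; end April 13 < April 17? ✓ → yes.
triage: start April 16 > April 7? ✓; end April 28 < April 17? ✗ → no.
Result: sync_call.

sync_call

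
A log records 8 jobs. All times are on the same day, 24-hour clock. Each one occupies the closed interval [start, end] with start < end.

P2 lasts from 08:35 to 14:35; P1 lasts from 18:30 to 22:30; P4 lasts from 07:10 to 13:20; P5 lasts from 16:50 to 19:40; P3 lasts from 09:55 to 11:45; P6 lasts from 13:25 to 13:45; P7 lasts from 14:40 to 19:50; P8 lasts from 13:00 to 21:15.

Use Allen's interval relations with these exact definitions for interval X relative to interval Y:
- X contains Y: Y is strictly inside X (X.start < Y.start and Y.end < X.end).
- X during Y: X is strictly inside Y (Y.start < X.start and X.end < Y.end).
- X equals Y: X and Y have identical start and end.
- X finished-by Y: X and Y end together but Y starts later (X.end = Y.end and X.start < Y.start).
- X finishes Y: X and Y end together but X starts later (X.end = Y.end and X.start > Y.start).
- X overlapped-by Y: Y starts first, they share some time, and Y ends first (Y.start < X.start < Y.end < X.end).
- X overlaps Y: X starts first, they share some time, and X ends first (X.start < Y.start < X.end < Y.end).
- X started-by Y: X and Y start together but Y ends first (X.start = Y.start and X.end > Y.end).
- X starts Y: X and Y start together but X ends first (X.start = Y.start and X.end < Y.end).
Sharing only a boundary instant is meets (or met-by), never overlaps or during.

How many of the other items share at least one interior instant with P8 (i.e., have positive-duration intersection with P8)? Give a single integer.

6

Target P8 = [13:00, 21:15].
P1 [18:30, 22:30] → overlapped-by → counts.
P2 [08:35, 14:35] → overlaps → counts.
P3 [09:55, 11:45] → before → no.
P4 [07:10, 13:20] → overlaps → counts.
P5 [16:50, 19:40] → during → counts.
P6 [13:25, 13:45] → during → counts.
P7 [14:40, 19:50] → during → counts.
Total: 6.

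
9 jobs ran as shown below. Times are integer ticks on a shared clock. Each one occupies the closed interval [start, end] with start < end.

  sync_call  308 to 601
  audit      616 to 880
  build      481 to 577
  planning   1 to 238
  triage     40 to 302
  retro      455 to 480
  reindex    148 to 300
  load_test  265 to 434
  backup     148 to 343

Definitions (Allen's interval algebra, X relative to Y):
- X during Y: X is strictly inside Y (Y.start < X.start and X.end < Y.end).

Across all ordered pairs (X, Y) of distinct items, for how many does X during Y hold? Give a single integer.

3

Checking all 72 ordered pairs for relation 'during'; matching pairs in alphabetical order:
(build, sync_call): build during sync_call ✓
(reindex, triage): reindex during triage ✓
(retro, sync_call): retro during sync_call ✓
Count: 3.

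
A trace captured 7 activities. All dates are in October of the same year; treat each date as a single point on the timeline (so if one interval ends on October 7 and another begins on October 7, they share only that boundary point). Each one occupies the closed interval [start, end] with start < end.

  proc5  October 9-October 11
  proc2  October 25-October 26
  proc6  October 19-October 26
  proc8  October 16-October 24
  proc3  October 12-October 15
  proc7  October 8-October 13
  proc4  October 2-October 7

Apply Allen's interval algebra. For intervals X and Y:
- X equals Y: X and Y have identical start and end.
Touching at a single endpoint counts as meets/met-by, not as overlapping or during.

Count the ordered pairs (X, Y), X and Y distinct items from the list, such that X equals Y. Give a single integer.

0

Checking all 42 ordered pairs for relation 'equals'; matching pairs in alphabetical order:
No pair satisfies it.
Count: 0.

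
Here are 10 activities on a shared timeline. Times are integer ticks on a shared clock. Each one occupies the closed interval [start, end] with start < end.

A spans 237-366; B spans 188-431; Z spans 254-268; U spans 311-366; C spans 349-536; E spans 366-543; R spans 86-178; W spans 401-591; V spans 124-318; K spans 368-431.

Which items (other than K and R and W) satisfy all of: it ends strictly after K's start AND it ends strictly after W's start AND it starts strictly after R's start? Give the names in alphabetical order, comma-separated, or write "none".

Conditions: its end is strictly after K's start (X.end > 368) AND its end is strictly after W's start (X.end > 401) AND its start is strictly after R's start (X.start > 86).
A: end 366 > 368? ✗; end 366 > 401? ✗; start 237 > 86? ✓ → no.
B: end 431 > 368? ✓; end 431 > 401? ✓; start 188 > 86? ✓ → yes.
C: end 536 > 368? ✓; end 536 > 401? ✓; start 349 > 86? ✓ → yes.
E: end 543 > 368? ✓; end 543 > 401? ✓; start 366 > 86? ✓ → yes.
U: end 366 > 368? ✗; end 366 > 401? ✗; start 311 > 86? ✓ → no.
V: end 318 > 368? ✗; end 318 > 401? ✗; start 124 > 86? ✓ → no.
Z: end 268 > 368? ✗; end 268 > 401? ✗; start 254 > 86? ✓ → no.
Result: B, C, E.

B, C, E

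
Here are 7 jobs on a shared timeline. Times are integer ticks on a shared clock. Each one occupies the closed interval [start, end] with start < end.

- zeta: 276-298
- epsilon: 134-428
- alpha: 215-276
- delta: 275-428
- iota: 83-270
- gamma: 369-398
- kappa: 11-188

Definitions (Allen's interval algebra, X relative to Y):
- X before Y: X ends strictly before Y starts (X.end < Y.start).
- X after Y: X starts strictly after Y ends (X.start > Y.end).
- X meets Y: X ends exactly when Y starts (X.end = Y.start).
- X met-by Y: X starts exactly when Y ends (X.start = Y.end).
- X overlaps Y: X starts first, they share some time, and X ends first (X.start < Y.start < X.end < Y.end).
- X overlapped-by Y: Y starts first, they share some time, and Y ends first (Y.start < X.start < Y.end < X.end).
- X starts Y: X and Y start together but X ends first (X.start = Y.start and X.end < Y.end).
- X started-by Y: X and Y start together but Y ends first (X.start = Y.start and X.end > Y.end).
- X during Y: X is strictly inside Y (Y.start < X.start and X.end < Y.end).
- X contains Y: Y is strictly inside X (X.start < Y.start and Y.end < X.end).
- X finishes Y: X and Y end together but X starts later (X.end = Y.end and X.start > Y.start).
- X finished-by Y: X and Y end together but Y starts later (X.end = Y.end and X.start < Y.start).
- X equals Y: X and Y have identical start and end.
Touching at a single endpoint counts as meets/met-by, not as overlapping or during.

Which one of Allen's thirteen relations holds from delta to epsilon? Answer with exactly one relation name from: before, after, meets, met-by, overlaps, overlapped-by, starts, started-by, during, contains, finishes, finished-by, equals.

delta = [275, 428]; epsilon = [134, 428].
Compare endpoints: delta.start > epsilon.start, delta.start < epsilon.end, delta.end > epsilon.start, delta.end = epsilon.end.
That pattern is 'finishes'.

finishes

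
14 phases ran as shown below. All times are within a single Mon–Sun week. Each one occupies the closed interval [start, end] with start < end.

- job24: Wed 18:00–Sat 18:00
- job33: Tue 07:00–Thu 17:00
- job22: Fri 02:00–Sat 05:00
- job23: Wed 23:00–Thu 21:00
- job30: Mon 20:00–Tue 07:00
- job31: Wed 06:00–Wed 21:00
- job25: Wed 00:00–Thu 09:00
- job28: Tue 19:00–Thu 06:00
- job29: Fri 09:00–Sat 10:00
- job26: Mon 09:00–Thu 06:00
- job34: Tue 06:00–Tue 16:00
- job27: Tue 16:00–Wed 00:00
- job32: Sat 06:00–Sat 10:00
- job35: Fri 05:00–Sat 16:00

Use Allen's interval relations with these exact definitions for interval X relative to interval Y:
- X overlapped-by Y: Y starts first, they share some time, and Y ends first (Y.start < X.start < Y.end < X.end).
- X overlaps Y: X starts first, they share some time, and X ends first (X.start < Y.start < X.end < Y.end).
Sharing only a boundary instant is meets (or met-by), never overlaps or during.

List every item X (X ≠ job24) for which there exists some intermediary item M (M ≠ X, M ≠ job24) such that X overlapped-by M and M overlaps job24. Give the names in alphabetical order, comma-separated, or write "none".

job23, job25, job33

Target job24 = [Wed 18:00, Sat 18:00].
Intermediaries M with M overlaps job24: job25, job26, job28, job31, job33.
Via job25 — items with X overlapped-by job25: job23.
Via job26 — items with X overlapped-by job26: job23, job25, job33.
Via job28 — items with X overlapped-by job28: job23, job25.
Via job31 — items with X overlapped-by job31: none.
Via job33 — items with X overlapped-by job33: job23.
Union: job23, job25, job33.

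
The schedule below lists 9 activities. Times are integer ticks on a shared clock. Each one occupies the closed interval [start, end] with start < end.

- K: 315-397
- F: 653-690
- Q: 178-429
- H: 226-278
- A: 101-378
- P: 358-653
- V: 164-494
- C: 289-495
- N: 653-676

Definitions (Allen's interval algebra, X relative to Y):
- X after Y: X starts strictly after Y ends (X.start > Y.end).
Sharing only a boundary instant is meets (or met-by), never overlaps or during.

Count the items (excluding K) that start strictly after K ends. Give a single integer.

Target K = [315, 397].
A [101, 378] → overlaps → no.
C [289, 495] → contains → no.
F [653, 690] → after → counts.
H [226, 278] → before → no.
N [653, 676] → after → counts.
P [358, 653] → overlapped-by → no.
Q [178, 429] → contains → no.
V [164, 494] → contains → no.
Total: 2.

2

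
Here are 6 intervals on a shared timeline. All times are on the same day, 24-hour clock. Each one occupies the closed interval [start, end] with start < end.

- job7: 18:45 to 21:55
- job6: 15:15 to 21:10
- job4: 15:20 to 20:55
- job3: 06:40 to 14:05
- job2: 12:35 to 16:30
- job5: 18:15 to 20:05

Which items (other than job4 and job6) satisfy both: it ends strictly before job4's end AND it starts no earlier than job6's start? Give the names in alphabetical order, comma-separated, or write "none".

Conditions: its end is strictly before job4's end (X.end < 20:55) AND its start is no earlier than job6's start (X.start >= 15:15).
job2: end 16:30 < 20:55? ✓; start 12:35 >= 15:15? ✗ → no.
job3: end 14:05 < 20:55? ✓; start 06:40 >= 15:15? ✗ → no.
job5: end 20:05 < 20:55? ✓; start 18:15 >= 15:15? ✓ → yes.
job7: end 21:55 < 20:55? ✗; start 18:45 >= 15:15? ✓ → no.
Result: job5.

job5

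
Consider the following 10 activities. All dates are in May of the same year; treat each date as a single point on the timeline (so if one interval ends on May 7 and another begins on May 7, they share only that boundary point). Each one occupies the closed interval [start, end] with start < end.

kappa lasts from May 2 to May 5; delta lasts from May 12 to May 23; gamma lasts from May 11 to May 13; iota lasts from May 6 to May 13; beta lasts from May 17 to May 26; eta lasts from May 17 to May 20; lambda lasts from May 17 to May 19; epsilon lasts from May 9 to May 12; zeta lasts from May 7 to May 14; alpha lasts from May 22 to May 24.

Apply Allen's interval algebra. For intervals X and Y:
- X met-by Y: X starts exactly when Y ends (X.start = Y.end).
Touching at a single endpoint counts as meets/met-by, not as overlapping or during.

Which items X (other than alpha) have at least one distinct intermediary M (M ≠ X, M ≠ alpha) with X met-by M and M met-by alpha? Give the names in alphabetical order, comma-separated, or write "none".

none

Target alpha = [May 22, May 24].
Intermediaries M with M met-by alpha: none.
Union: none.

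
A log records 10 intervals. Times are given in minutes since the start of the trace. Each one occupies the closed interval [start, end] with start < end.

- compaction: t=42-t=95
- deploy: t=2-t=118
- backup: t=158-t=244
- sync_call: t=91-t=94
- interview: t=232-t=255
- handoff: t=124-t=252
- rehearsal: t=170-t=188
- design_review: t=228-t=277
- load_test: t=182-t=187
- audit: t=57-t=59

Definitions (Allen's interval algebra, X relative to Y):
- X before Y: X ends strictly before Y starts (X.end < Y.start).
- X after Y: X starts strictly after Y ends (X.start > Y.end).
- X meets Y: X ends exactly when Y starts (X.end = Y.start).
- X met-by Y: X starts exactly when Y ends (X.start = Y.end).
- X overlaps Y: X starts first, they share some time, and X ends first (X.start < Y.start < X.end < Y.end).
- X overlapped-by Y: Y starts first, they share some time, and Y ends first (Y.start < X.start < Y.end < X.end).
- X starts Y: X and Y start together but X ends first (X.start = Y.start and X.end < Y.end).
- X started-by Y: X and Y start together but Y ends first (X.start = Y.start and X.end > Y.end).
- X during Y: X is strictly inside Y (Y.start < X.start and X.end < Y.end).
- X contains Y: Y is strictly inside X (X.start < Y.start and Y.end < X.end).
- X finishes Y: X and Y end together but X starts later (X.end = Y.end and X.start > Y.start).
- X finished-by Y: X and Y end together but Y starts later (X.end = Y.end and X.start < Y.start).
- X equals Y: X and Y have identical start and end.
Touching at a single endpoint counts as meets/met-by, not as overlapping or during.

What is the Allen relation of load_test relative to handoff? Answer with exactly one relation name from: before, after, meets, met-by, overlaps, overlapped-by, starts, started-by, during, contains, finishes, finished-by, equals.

during

load_test = [t=182, t=187]; handoff = [t=124, t=252].
Compare endpoints: load_test.start > handoff.start, load_test.start < handoff.end, load_test.end > handoff.start, load_test.end < handoff.end.
That pattern is 'during'.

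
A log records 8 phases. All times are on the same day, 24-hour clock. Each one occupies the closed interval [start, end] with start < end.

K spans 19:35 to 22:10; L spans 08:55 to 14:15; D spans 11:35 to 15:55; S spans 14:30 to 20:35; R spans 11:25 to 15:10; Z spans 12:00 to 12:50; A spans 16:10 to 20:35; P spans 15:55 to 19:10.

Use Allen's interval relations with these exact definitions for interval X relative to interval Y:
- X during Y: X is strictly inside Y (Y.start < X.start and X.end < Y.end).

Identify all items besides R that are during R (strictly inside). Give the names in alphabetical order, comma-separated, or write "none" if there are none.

Target R = [11:25, 15:10].
A [16:10, 20:35] → after → no.
D [11:35, 15:55] → overlapped-by → no.
K [19:35, 22:10] → after → no.
L [08:55, 14:15] → overlaps → no.
P [15:55, 19:10] → after → no.
S [14:30, 20:35] → overlapped-by → no.
Z [12:00, 12:50] → during → yes.
Result: Z.

Z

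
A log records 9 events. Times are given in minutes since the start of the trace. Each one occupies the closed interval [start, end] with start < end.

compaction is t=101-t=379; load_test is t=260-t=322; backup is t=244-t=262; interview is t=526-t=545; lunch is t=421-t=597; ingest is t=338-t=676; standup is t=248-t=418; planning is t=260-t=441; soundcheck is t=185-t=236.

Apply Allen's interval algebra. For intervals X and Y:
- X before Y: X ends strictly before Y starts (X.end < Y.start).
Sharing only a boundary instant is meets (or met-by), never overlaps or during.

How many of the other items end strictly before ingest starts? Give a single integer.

3

Target ingest = [t=338, t=676].
backup [t=244, t=262] → before → counts.
compaction [t=101, t=379] → overlaps → no.
interview [t=526, t=545] → during → no.
load_test [t=260, t=322] → before → counts.
lunch [t=421, t=597] → during → no.
planning [t=260, t=441] → overlaps → no.
soundcheck [t=185, t=236] → before → counts.
standup [t=248, t=418] → overlaps → no.
Total: 3.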